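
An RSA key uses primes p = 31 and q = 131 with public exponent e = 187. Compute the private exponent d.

2023

φ(n) = (p−1)(q−1) = 30·130 = 3900.
Need d with 187·d ≡ 1 (mod 3900). Apply the extended Euclidean algorithm:
3900 = 20·187 + 160
187 = 1·160 + 27
160 = 5·27 + 25
27 = 1·25 + 2
25 = 12·2 + 1
2 = 2·1 + 0
Back-substitute:
1 = 25 − 12·2
1 = −12·27 + 13·25
1 = 13·160 − 77·27
1 = −77·187 + 90·160
1 = 90·3900 − 1877·187
So 187·(-1877) ≡ 1 (mod 3900), hence d ≡ -1877 ≡ 2023 (mod 3900).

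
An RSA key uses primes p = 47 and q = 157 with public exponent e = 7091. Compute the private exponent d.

φ(n) = (p−1)(q−1) = 46·156 = 7176.
Need d with 7091·d ≡ 1 (mod 7176). Apply the extended Euclidean algorithm:
7176 = 1*7091 + 85
7091 = 83*85 + 36
85 = 2*36 + 13
36 = 2*13 + 10
13 = 1*10 + 3
10 = 3*3 + 1
3 = 3*1 + 0
Back-substitute:
1 = 10 − 3·3
1 = −3·13 + 4·10
1 = 4·36 − 11·13
1 = −11·85 + 26·36
1 = 26·7091 − 2169·85
1 = −2169·7176 + 2195·7091
So 7091·2195 ≡ 1 (mod 7176), hence d = 2195.

2195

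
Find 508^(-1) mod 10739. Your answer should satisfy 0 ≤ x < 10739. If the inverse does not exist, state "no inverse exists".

gcd(10739, 508) by repeated division:
10739 = 21*508 + 71
508 = 7*71 + 11
71 = 6*11 + 5
11 = 2*5 + 1
5 = 5*1 + 0
gcd = 1, so the inverse exists. Back-substitute:
1 = 11 − 2·5
1 = −2·71 + 13·11
1 = 13·508 − 93·71
1 = −93·10739 + 1966·508
So 508·1966 ≡ 1 (mod 10739).

1966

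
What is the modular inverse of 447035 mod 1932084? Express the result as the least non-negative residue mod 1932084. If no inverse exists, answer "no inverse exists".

1463519

gcd(1932084, 447035) by repeated division:
1932084 = 4×447035 + 143944
447035 = 3×143944 + 15203
143944 = 9×15203 + 7117
15203 = 2×7117 + 969
7117 = 7×969 + 334
969 = 2×334 + 301
334 = 1×301 + 33
301 = 9×33 + 4
33 = 8×4 + 1
4 = 4×1 + 0
The gcd is 1. Working backward:
1 = 33 − 8·4
1 = −8·301 + 73·33
1 = 73·334 − 81·301
1 = −81·969 + 235·334
1 = 235·7117 − 1726·969
1 = −1726·15203 + 3687·7117
1 = 3687·143944 − 34909·15203
1 = −34909·447035 + 108414·143944
1 = 108414·1932084 − 468565·447035
So 447035·(-468565) ≡ 1 (mod 1932084), and -468565 ≡ 1463519 (mod 1932084).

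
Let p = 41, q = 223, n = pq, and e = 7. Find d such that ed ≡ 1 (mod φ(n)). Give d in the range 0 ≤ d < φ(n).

6343

φ(n) = (p−1)(q−1) = 40·222 = 8880.
Need d with 7·d ≡ 1 (mod 8880). Apply the extended Euclidean algorithm:
8880 = 1268*7 + 4
7 = 1*4 + 3
4 = 1*3 + 1
3 = 3*1 + 0
Back-substitute:
1 = 4 − 3
1 = −7 + 2·4
1 = 2·8880 − 2537·7
So 7·(-2537) ≡ 1 (mod 8880), hence d ≡ -2537 ≡ 6343 (mod 8880).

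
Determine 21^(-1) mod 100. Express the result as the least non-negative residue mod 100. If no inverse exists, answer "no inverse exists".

Extended Euclidean algorithm:
100 = 4·21 + 16
21 = 1·16 + 5
16 = 3·5 + 1
5 = 5·1 + 0
gcd = 1, so the inverse exists. Back-substitute:
1 = 16 − 3·5
1 = −3·21 + 4·16
1 = 4·100 − 19·21
Hence 21⁻¹ ≡ -19 ≡ 81 (mod 100).

81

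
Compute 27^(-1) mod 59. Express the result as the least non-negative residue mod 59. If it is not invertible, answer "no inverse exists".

Run Euclid on (59, 27):
59 = 2×27 + 5
27 = 5×5 + 2
5 = 2×2 + 1
2 = 2×1 + 0
gcd = 1, so the inverse exists. Back-substitute:
1 = 5 − 2·2
1 = −2·27 + 11·5
1 = 11·59 − 24·27
Thus 27·(-24) ≡ 1 (mod 59); reducing, -24 mod 59 = 35.

35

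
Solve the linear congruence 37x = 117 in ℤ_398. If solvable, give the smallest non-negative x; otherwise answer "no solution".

First find gcd(37, 398):
398 = 10*37 + 28
37 = 1*28 + 9
28 = 3*9 + 1
9 = 9*1 + 0
gcd = 1, so a unique solution mod 398 exists.
Back-substitute for the Bézout coefficients:
1 = 28 − 3·9
1 = −3·37 + 4·28
1 = 4·398 − 43·37
So 37·(-43) ≡ 1 (mod 398), giving 37⁻¹ ≡ 355.
x ≡ 37⁻¹·117 ≡ 355·117 ≡ 143 (mod 398).

143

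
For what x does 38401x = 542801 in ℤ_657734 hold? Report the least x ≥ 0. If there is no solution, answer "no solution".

gcd(38401, 657734):
657734 = 17×38401 + 4917
38401 = 7×4917 + 3982
4917 = 1×3982 + 935
3982 = 4×935 + 242
935 = 3×242 + 209
242 = 1×209 + 33
209 = 6×33 + 11
33 = 3×11 + 0
gcd = 11, but 11 ∤ 542801, so the congruence has no solution.

no solution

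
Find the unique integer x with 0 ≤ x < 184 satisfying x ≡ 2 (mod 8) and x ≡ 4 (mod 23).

Write x = 2 + 8·k. Then 8·k ≡ 4 − 2 ≡ 2 (mod 23).
Need 8⁻¹ mod 23. Extended Euclid on (23, 8):
23 = 2·8 + 7
8 = 1·7 + 1
7 = 7·1 + 0
Back-substitute:
1 = 8 − 7
1 = −23 + 3·8
8⁻¹ ≡ 3 (mod 23), so k ≡ 3·2 ≡ 6 (mod 23).
x = 2 + 8·6 = 50.

50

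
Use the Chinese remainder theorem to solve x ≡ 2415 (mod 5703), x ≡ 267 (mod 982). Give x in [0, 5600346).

1222857

Write x = 2415 + 5703·k. Then 5703·k ≡ 267 − 2415 ≡ 798 (mod 982).
Need 5703⁻¹ mod 982. Extended Euclid on (982, 793):
982 = 1×793 + 189
793 = 4×189 + 37
189 = 5×37 + 4
37 = 9×4 + 1
4 = 4×1 + 0
Back-substitute:
1 = 37 − 9·4
1 = −9·189 + 46·37
1 = 46·793 − 193·189
1 = −193·982 + 239·793
5703⁻¹ ≡ 239 (mod 982), so k ≡ 239·798 ≡ 214 (mod 982).
x = 2415 + 5703·214 = 1222857.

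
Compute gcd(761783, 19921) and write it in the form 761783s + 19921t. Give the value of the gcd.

Euclidean algorithm:
761783 = 38·19921 + 4785
19921 = 4·4785 + 781
4785 = 6·781 + 99
781 = 7·99 + 88
99 = 1·88 + 11
88 = 8·11 + 0
gcd(761783, 19921) = 11.
Back-substituting:
11 = 99 − 88
11 = −781 + 8·99
11 = 8·4785 − 49·781
11 = −49·19921 + 204·4785
11 = 204·761783 − 7801·19921
So 11 = (204)·761783 + (-7801)·19921.

11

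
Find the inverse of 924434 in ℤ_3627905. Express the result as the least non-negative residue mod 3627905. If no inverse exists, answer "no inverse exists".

Apply the Euclidean algorithm to 3627905 and 924434:
3627905 = 3*924434 + 854603
924434 = 1*854603 + 69831
854603 = 12*69831 + 16631
69831 = 4*16631 + 3307
16631 = 5*3307 + 96
3307 = 34*96 + 43
96 = 2*43 + 10
43 = 4*10 + 3
10 = 3*3 + 1
3 = 3*1 + 0
Since gcd(924434, 3627905) = 1, back-substitute to write 1 as a combination:
1 = 10 − 3·3
1 = −3·43 + 13·10
1 = 13·96 − 29·43
1 = −29·3307 + 999·96
1 = 999·16631 − 5024·3307
1 = −5024·69831 + 21095·16631
1 = 21095·854603 − 258164·69831
1 = −258164·924434 + 279259·854603
1 = 279259·3627905 − 1095941·924434
Hence 924434⁻¹ ≡ -1095941 ≡ 2531964 (mod 3627905).

2531964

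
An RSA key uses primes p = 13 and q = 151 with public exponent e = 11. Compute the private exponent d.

491

φ(n) = (p−1)(q−1) = 12·150 = 1800.
Need d with 11·d ≡ 1 (mod 1800). Apply the extended Euclidean algorithm:
1800 = 163*11 + 7
11 = 1*7 + 4
7 = 1*4 + 3
4 = 1*3 + 1
3 = 3*1 + 0
Back-substitute:
1 = 4 − 3
1 = −7 + 2·4
1 = 2·11 − 3·7
1 = −3·1800 + 491·11
So 11·491 ≡ 1 (mod 1800), hence d = 491.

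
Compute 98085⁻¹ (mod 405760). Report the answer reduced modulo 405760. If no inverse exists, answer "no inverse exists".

no inverse exists

Euclidean algorithm on 405760, 98085:
405760 = 4·98085 + 13420
98085 = 7·13420 + 4145
13420 = 3·4145 + 985
4145 = 4·985 + 205
985 = 4·205 + 165
205 = 1·165 + 40
165 = 4·40 + 5
40 = 8·5 + 0
The gcd is 5, not 1, hence no inverse exists.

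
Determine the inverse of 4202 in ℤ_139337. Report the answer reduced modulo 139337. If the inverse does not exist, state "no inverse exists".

Euclidean algorithm on 139337, 4202:
139337 = 33*4202 + 671
4202 = 6*671 + 176
671 = 3*176 + 143
176 = 1*143 + 33
143 = 4*33 + 11
33 = 3*11 + 0
Since gcd = 11 > 1, 4202 is not a unit mod 139337.

no inverse exists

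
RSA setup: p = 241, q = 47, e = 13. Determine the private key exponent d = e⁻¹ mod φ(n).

3397

φ(n) = (p−1)(q−1) = 240·46 = 11040.
Need d with 13·d ≡ 1 (mod 11040). Apply the extended Euclidean algorithm:
11040 = 849·13 + 3
13 = 4·3 + 1
3 = 3·1 + 0
Back-substitute:
1 = 13 − 4·3
1 = −4·11040 + 3397·13
So 13·3397 ≡ 1 (mod 11040), hence d = 3397.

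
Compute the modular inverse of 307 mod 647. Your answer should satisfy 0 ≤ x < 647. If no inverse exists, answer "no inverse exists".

196

Apply the Euclidean algorithm to 647 and 307:
647 = 2·307 + 33
307 = 9·33 + 10
33 = 3·10 + 3
10 = 3·3 + 1
3 = 3·1 + 0
Since gcd(307, 647) = 1, back-substitute to write 1 as a combination:
1 = 10 − 3·3
1 = −3·33 + 10·10
1 = 10·307 − 93·33
1 = −93·647 + 196·307
So 307·196 ≡ 1 (mod 647).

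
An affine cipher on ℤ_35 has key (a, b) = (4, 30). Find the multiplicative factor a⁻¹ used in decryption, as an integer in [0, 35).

9

Extended Euclidean algorithm:
35 = 8*4 + 3
4 = 1*3 + 1
3 = 3*1 + 0
The gcd is 1. Working backward:
1 = 4 − 3
1 = −35 + 9·4
So 4·9 ≡ 1 (mod 35).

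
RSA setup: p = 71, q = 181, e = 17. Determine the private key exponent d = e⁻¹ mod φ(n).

8153

φ(n) = (p−1)(q−1) = 70·180 = 12600.
Need d with 17·d ≡ 1 (mod 12600). Apply the extended Euclidean algorithm:
12600 = 741×17 + 3
17 = 5×3 + 2
3 = 1×2 + 1
2 = 2×1 + 0
Back-substitute:
1 = 3 − 2
1 = −17 + 6·3
1 = 6·12600 − 4447·17
So 17·(-4447) ≡ 1 (mod 12600), hence d ≡ -4447 ≡ 8153 (mod 12600).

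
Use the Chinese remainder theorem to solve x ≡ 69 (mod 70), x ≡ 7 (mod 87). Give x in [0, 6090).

Write x = 69 + 70·k. Then 70·k ≡ 7 − 69 ≡ 25 (mod 87).
Need 70⁻¹ mod 87. Extended Euclid on (87, 70):
87 = 1×70 + 17
70 = 4×17 + 2
17 = 8×2 + 1
2 = 2×1 + 0
Back-substitute:
1 = 17 − 8·2
1 = −8·70 + 33·17
1 = 33·87 − 41·70
70⁻¹ ≡ 46 (mod 87), so k ≡ 46·25 ≡ 19 (mod 87).
x = 69 + 70·19 = 1399.

1399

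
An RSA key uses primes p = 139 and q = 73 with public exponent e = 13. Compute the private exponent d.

φ(n) = (p−1)(q−1) = 138·72 = 9936.
Need d with 13·d ≡ 1 (mod 9936). Apply the extended Euclidean algorithm:
9936 = 764*13 + 4
13 = 3*4 + 1
4 = 4*1 + 0
Back-substitute:
1 = 13 − 3·4
1 = −3·9936 + 2293·13
So 13·2293 ≡ 1 (mod 9936), hence d = 2293.

2293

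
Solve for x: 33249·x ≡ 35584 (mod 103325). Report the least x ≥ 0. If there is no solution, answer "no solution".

First find gcd(33249, 103325):
103325 = 3*33249 + 3578
33249 = 9*3578 + 1047
3578 = 3*1047 + 437
1047 = 2*437 + 173
437 = 2*173 + 91
173 = 1*91 + 82
91 = 1*82 + 9
82 = 9*9 + 1
9 = 9*1 + 0
gcd = 1, so a unique solution mod 103325 exists.
Back-substitute for the Bézout coefficients:
1 = 82 − 9·9
1 = −9·91 + 10·82
1 = 10·173 − 19·91
1 = −19·437 + 48·173
1 = 48·1047 − 115·437
1 = −115·3578 + 393·1047
1 = 393·33249 − 3652·3578
1 = −3652·103325 + 11349·33249
So 33249·(11349) ≡ 1 (mod 103325), giving 33249⁻¹ ≡ 11349.
x ≡ 33249⁻¹·35584 ≡ 11349·35584 ≡ 48716 (mod 103325).

48716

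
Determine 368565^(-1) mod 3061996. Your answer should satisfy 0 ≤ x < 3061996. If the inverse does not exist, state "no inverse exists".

82489

Apply the Euclidean algorithm to 3061996 and 368565:
3061996 = 8*368565 + 113476
368565 = 3*113476 + 28137
113476 = 4*28137 + 928
28137 = 30*928 + 297
928 = 3*297 + 37
297 = 8*37 + 1
37 = 37*1 + 0
Since gcd(368565, 3061996) = 1, back-substitute to write 1 as a combination:
1 = 297 − 8·37
1 = −8·928 + 25·297
1 = 25·28137 − 758·928
1 = −758·113476 + 3057·28137
1 = 3057·368565 − 9929·113476
1 = −9929·3061996 + 82489·368565
So 368565·82489 ≡ 1 (mod 3061996).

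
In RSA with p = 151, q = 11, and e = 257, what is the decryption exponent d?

893

φ(n) = (p−1)(q−1) = 150·10 = 1500.
Need d with 257·d ≡ 1 (mod 1500). Apply the extended Euclidean algorithm:
1500 = 5×257 + 215
257 = 1×215 + 42
215 = 5×42 + 5
42 = 8×5 + 2
5 = 2×2 + 1
2 = 2×1 + 0
Back-substitute:
1 = 5 − 2·2
1 = −2·42 + 17·5
1 = 17·215 − 87·42
1 = −87·257 + 104·215
1 = 104·1500 − 607·257
So 257·(-607) ≡ 1 (mod 1500), hence d ≡ -607 ≡ 893 (mod 1500).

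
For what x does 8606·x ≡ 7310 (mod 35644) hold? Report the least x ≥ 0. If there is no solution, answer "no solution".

12393

First find gcd(8606, 35644):
35644 = 4×8606 + 1220
8606 = 7×1220 + 66
1220 = 18×66 + 32
66 = 2×32 + 2
32 = 16×2 + 0
gcd = 2 and 2 | 7310, so solutions exist. Divide through by 2: 4303x ≡ 3655 (mod 17822).
Now find 4303⁻¹ mod 17822:
17822 = 4×4303 + 610
4303 = 7×610 + 33
610 = 18×33 + 16
33 = 2×16 + 1
16 = 16×1 + 0
Back-substitute:
1 = 33 − 2·16
1 = −2·610 + 37·33
1 = 37·4303 − 261·610
1 = −261·17822 + 1081·4303
So 4303⁻¹ ≡ 1081 (mod 17822).
Then x ≡ 1081·3655 ≡ 12393 (mod 17822); the smallest non-negative solution is x = 12393.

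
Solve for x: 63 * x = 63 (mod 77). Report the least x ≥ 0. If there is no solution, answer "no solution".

1

First find gcd(63, 77):
77 = 1×63 + 14
63 = 4×14 + 7
14 = 2×7 + 0
gcd = 7 and 7 | 63, so solutions exist. Divide through by 7: 9x ≡ 9 (mod 11).
Now find 9⁻¹ mod 11:
11 = 1·9 + 2
9 = 4·2 + 1
2 = 2·1 + 0
Back-substitute:
1 = 9 − 4·2
1 = −4·11 + 5·9
So 9⁻¹ ≡ 5 (mod 11).
Then x ≡ 5·9 ≡ 1 (mod 11); the smallest non-negative solution is x = 1.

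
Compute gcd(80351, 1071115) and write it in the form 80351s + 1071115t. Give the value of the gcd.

1

Euclidean algorithm:
1071115 = 13·80351 + 26552
80351 = 3·26552 + 695
26552 = 38·695 + 142
695 = 4·142 + 127
142 = 1·127 + 15
127 = 8·15 + 7
15 = 2·7 + 1
7 = 7·1 + 0
gcd(80351, 1071115) = 1.
Express as a combination:
1 = 15 − 2·7
1 = −2·127 + 17·15
1 = 17·142 − 19·127
1 = −19·695 + 93·142
1 = 93·26552 − 3553·695
1 = −3553·80351 + 10752·26552
1 = 10752·1071115 − 143329·80351
So 1 = (10752)·1071115 + (-143329)·80351.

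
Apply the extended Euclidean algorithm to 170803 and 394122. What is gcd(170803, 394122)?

Euclidean algorithm:
394122 = 2×170803 + 52516
170803 = 3×52516 + 13255
52516 = 3×13255 + 12751
13255 = 1×12751 + 504
12751 = 25×504 + 151
504 = 3×151 + 51
151 = 2×51 + 49
51 = 1×49 + 2
49 = 24×2 + 1
2 = 2×1 + 0
gcd(170803, 394122) = 1.
Back-substituting:
1 = 49 − 24·2
1 = −24·51 + 25·49
1 = 25·151 − 74·51
1 = −74·504 + 247·151
1 = 247·12751 − 6249·504
1 = −6249·13255 + 6496·12751
1 = 6496·52516 − 25737·13255
1 = −25737·170803 + 83707·52516
1 = 83707·394122 − 193151·170803
So 1 = (83707)·394122 + (-193151)·170803.

1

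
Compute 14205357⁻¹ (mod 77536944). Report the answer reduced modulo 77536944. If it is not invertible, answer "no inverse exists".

no inverse exists

Compute gcd(14205357, 77536944):
77536944 = 5×14205357 + 6510159
14205357 = 2×6510159 + 1185039
6510159 = 5×1185039 + 584964
1185039 = 2×584964 + 15111
584964 = 38×15111 + 10746
15111 = 1×10746 + 4365
10746 = 2×4365 + 2016
4365 = 2×2016 + 333
2016 = 6×333 + 18
333 = 18×18 + 9
18 = 2×9 + 0
gcd(14205357, 77536944) = 9 ≠ 1, so 14205357 has no multiplicative inverse modulo 77536944.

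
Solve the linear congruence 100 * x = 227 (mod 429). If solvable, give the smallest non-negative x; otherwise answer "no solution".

161

First find gcd(100, 429):
429 = 4×100 + 29
100 = 3×29 + 13
29 = 2×13 + 3
13 = 4×3 + 1
3 = 3×1 + 0
gcd = 1, so a unique solution mod 429 exists.
Back-substitute for the Bézout coefficients:
1 = 13 − 4·3
1 = −4·29 + 9·13
1 = 9·100 − 31·29
1 = −31·429 + 133·100
So 100·(133) ≡ 1 (mod 429), giving 100⁻¹ ≡ 133.
x ≡ 100⁻¹·227 ≡ 133·227 ≡ 161 (mod 429).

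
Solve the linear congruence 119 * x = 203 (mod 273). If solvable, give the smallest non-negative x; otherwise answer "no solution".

First find gcd(119, 273):
273 = 2·119 + 35
119 = 3·35 + 14
35 = 2·14 + 7
14 = 2·7 + 0
gcd = 7 and 7 | 203, so solutions exist. Divide through by 7: 17x ≡ 29 (mod 39).
Now find 17⁻¹ mod 39:
39 = 2·17 + 5
17 = 3·5 + 2
5 = 2·2 + 1
2 = 2·1 + 0
Back-substitute:
1 = 5 − 2·2
1 = −2·17 + 7·5
1 = 7·39 − 16·17
So 17·(-16) ≡ 1 (mod 39), i.e. 17⁻¹ ≡ 23.
Then x ≡ 23·29 ≡ 4 (mod 39); the smallest non-negative solution is x = 4.

4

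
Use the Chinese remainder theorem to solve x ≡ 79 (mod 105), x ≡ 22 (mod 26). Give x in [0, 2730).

Write x = 79 + 105·k. Then 105·k ≡ 22 − 79 ≡ 21 (mod 26).
Need 105⁻¹ mod 26. Extended Euclid on (26, 1):
26 = 26·1 + 0
105⁻¹ ≡ 1 (mod 26), so k ≡ 1·21 ≡ 21 (mod 26).
x = 79 + 105·21 = 2284.

2284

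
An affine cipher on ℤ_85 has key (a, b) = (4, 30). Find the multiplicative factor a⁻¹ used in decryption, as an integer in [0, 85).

64

Run Euclid on (85, 4):
85 = 21*4 + 1
4 = 4*1 + 0
gcd = 1, so the inverse exists. Back-substitute:
1 = 85 − 21·4
So 4·(-21) ≡ 1 (mod 85), and -21 ≡ 64 (mod 85).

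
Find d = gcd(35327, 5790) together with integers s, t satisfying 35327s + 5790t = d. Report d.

Apply Euclid's algorithm to 35327 and 5790:
35327 = 6×5790 + 587
5790 = 9×587 + 507
587 = 1×507 + 80
507 = 6×80 + 27
80 = 2×27 + 26
27 = 1×26 + 1
26 = 26×1 + 0
gcd(35327, 5790) = 1.
Working backward:
1 = 27 − 26
1 = −80 + 3·27
1 = 3·507 − 19·80
1 = −19·587 + 22·507
1 = 22·5790 − 217·587
1 = −217·35327 + 1324·5790
So 1 = (-217)·35327 + (1324)·5790.

1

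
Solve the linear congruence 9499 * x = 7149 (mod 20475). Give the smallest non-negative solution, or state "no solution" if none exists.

gcd(9499, 20475):
20475 = 2·9499 + 1477
9499 = 6·1477 + 637
1477 = 2·637 + 203
637 = 3·203 + 28
203 = 7·28 + 7
28 = 4·7 + 0
gcd = 7, but 7 ∤ 7149, so the congruence has no solution.

no solution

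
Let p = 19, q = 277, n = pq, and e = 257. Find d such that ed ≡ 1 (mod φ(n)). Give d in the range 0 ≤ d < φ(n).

2513

φ(n) = (p−1)(q−1) = 18·276 = 4968.
Need d with 257·d ≡ 1 (mod 4968). Apply the extended Euclidean algorithm:
4968 = 19·257 + 85
257 = 3·85 + 2
85 = 42·2 + 1
2 = 2·1 + 0
Back-substitute:
1 = 85 − 42·2
1 = −42·257 + 127·85
1 = 127·4968 − 2455·257
So 257·(-2455) ≡ 1 (mod 4968), hence d ≡ -2455 ≡ 2513 (mod 4968).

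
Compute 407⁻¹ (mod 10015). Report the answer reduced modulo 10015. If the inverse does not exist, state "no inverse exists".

3568

Extended Euclidean algorithm:
10015 = 24*407 + 247
407 = 1*247 + 160
247 = 1*160 + 87
160 = 1*87 + 73
87 = 1*73 + 14
73 = 5*14 + 3
14 = 4*3 + 2
3 = 1*2 + 1
2 = 2*1 + 0
The gcd is 1. Working backward:
1 = 3 − 2
1 = −14 + 5·3
1 = 5·73 − 26·14
1 = −26·87 + 31·73
1 = 31·160 − 57·87
1 = −57·247 + 88·160
1 = 88·407 − 145·247
1 = −145·10015 + 3568·407
So 407·3568 ≡ 1 (mod 10015).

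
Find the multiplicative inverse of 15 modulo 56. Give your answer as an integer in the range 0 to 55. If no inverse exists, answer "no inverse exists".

15

gcd(56, 15) by repeated division:
56 = 3·15 + 11
15 = 1·11 + 4
11 = 2·4 + 3
4 = 1·3 + 1
3 = 3·1 + 0
gcd = 1, so the inverse exists. Back-substitute:
1 = 4 − 3
1 = −11 + 3·4
1 = 3·15 − 4·11
1 = −4·56 + 15·15
So 15·15 ≡ 1 (mod 56).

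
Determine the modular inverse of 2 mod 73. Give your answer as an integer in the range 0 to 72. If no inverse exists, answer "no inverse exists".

gcd(73, 2) by repeated division:
73 = 36·2 + 1
2 = 2·1 + 0
Since gcd(2, 73) = 1, back-substitute to write 1 as a combination:
1 = 73 − 36·2
Hence 2⁻¹ ≡ -36 ≡ 37 (mod 73).

37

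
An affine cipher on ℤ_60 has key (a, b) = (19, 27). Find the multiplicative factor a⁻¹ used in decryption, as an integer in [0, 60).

Extended Euclidean algorithm:
60 = 3×19 + 3
19 = 6×3 + 1
3 = 3×1 + 0
The gcd is 1. Working backward:
1 = 19 − 6·3
1 = −6·60 + 19·19
So 19·19 ≡ 1 (mod 60).

19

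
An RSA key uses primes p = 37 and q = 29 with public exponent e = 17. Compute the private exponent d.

593

φ(n) = (p−1)(q−1) = 36·28 = 1008.
Need d with 17·d ≡ 1 (mod 1008). Apply the extended Euclidean algorithm:
1008 = 59×17 + 5
17 = 3×5 + 2
5 = 2×2 + 1
2 = 2×1 + 0
Back-substitute:
1 = 5 − 2·2
1 = −2·17 + 7·5
1 = 7·1008 − 415·17
So 17·(-415) ≡ 1 (mod 1008), hence d ≡ -415 ≡ 593 (mod 1008).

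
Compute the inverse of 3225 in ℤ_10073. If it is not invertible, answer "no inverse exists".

5897

Apply the Euclidean algorithm to 10073 and 3225:
10073 = 3×3225 + 398
3225 = 8×398 + 41
398 = 9×41 + 29
41 = 1×29 + 12
29 = 2×12 + 5
12 = 2×5 + 2
5 = 2×2 + 1
2 = 2×1 + 0
Since gcd(3225, 10073) = 1, back-substitute to write 1 as a combination:
1 = 5 − 2·2
1 = −2·12 + 5·5
1 = 5·29 − 12·12
1 = −12·41 + 17·29
1 = 17·398 − 165·41
1 = −165·3225 + 1337·398
1 = 1337·10073 − 4176·3225
So 3225·(-4176) ≡ 1 (mod 10073), and -4176 ≡ 5897 (mod 10073).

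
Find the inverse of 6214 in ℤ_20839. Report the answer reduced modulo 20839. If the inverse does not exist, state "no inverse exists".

Compute gcd(6214, 20839):
20839 = 3×6214 + 2197
6214 = 2×2197 + 1820
2197 = 1×1820 + 377
1820 = 4×377 + 312
377 = 1×312 + 65
312 = 4×65 + 52
65 = 1×52 + 13
52 = 4×13 + 0
gcd(6214, 20839) = 13 ≠ 1, so 6214 has no multiplicative inverse modulo 20839.

no inverse exists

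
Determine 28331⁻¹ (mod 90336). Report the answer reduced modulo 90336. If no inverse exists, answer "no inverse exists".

84131

Extended Euclidean algorithm:
90336 = 3*28331 + 5343
28331 = 5*5343 + 1616
5343 = 3*1616 + 495
1616 = 3*495 + 131
495 = 3*131 + 102
131 = 1*102 + 29
102 = 3*29 + 15
29 = 1*15 + 14
15 = 1*14 + 1
14 = 14*1 + 0
Since gcd(28331, 90336) = 1, back-substitute to write 1 as a combination:
1 = 15 − 14
1 = −29 + 2·15
1 = 2·102 − 7·29
1 = −7·131 + 9·102
1 = 9·495 − 34·131
1 = −34·1616 + 111·495
1 = 111·5343 − 367·1616
1 = −367·28331 + 1946·5343
1 = 1946·90336 − 6205·28331
So 28331·(-6205) ≡ 1 (mod 90336), and -6205 ≡ 84131 (mod 90336).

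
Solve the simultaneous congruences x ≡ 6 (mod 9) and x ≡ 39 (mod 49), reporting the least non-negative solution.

186

Write x = 6 + 9·k. Then 9·k ≡ 39 − 6 ≡ 33 (mod 49).
Need 9⁻¹ mod 49. Extended Euclid on (49, 9):
49 = 5×9 + 4
9 = 2×4 + 1
4 = 4×1 + 0
Back-substitute:
1 = 9 − 2·4
1 = −2·49 + 11·9
9⁻¹ ≡ 11 (mod 49), so k ≡ 11·33 ≡ 20 (mod 49).
x = 6 + 9·20 = 186.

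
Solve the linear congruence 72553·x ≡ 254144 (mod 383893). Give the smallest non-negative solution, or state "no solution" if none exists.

74509

First find gcd(72553, 383893):
383893 = 5·72553 + 21128
72553 = 3·21128 + 9169
21128 = 2·9169 + 2790
9169 = 3·2790 + 799
2790 = 3·799 + 393
799 = 2·393 + 13
393 = 30·13 + 3
13 = 4·3 + 1
3 = 3·1 + 0
gcd = 1, so a unique solution mod 383893 exists.
Back-substitute for the Bézout coefficients:
1 = 13 − 4·3
1 = −4·393 + 121·13
1 = 121·799 − 246·393
1 = −246·2790 + 859·799
1 = 859·9169 − 2823·2790
1 = −2823·21128 + 6505·9169
1 = 6505·72553 − 22338·21128
1 = −22338·383893 + 118195·72553
So 72553·(118195) ≡ 1 (mod 383893), giving 72553⁻¹ ≡ 118195.
x ≡ 72553⁻¹·254144 ≡ 118195·254144 ≡ 74509 (mod 383893).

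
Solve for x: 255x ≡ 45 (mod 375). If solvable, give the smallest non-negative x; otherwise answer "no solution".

9

First find gcd(255, 375):
375 = 1*255 + 120
255 = 2*120 + 15
120 = 8*15 + 0
gcd = 15 and 15 | 45, so solutions exist. Divide through by 15: 17x ≡ 3 (mod 25).
Now find 17⁻¹ mod 25:
25 = 1×17 + 8
17 = 2×8 + 1
8 = 8×1 + 0
Back-substitute:
1 = 17 − 2·8
1 = −2·25 + 3·17
So 17⁻¹ ≡ 3 (mod 25).
Then x ≡ 3·3 ≡ 9 (mod 25); the smallest non-negative solution is x = 9.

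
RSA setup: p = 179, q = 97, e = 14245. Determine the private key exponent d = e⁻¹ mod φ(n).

φ(n) = (p−1)(q−1) = 178·96 = 17088.
Need d with 14245·d ≡ 1 (mod 17088). Apply the extended Euclidean algorithm:
17088 = 1·14245 + 2843
14245 = 5·2843 + 30
2843 = 94·30 + 23
30 = 1·23 + 7
23 = 3·7 + 2
7 = 3·2 + 1
2 = 2·1 + 0
Back-substitute:
1 = 7 − 3·2
1 = −3·23 + 10·7
1 = 10·30 − 13·23
1 = −13·2843 + 1232·30
1 = 1232·14245 − 6173·2843
1 = −6173·17088 + 7405·14245
So 14245·7405 ≡ 1 (mod 17088), hence d = 7405.

7405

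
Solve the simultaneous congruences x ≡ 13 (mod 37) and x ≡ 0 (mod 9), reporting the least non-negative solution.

198

Write x = 13 + 37·k. Then 37·k ≡ 0 − 13 ≡ 5 (mod 9).
Need 37⁻¹ mod 9. Extended Euclid on (9, 1):
9 = 9×1 + 0
37⁻¹ ≡ 1 (mod 9), so k ≡ 1·5 ≡ 5 (mod 9).
x = 13 + 37·5 = 198.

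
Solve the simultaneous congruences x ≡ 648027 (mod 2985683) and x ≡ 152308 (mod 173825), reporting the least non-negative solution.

Write x = 648027 + 2985683·k. Then 2985683·k ≡ 152308 − 648027 ≡ 25756 (mod 173825).
Need 2985683⁻¹ mod 173825. Extended Euclid on (173825, 30658):
173825 = 5×30658 + 20535
30658 = 1×20535 + 10123
20535 = 2×10123 + 289
10123 = 35×289 + 8
289 = 36×8 + 1
8 = 8×1 + 0
Back-substitute:
1 = 289 − 36·8
1 = −36·10123 + 1261·289
1 = 1261·20535 − 2558·10123
1 = −2558·30658 + 3819·20535
1 = 3819·173825 − 21653·30658
2985683⁻¹ ≡ 152172 (mod 173825), so k ≡ 152172·25756 ≡ 109757 (mod 173825).
x = 648027 + 2985683·109757 = 327700257058.

327700257058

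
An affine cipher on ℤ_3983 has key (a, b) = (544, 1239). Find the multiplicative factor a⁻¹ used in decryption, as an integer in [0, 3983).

2936

Extended Euclidean algorithm:
3983 = 7*544 + 175
544 = 3*175 + 19
175 = 9*19 + 4
19 = 4*4 + 3
4 = 1*3 + 1
3 = 3*1 + 0
The gcd is 1. Working backward:
1 = 4 − 3
1 = −19 + 5·4
1 = 5·175 − 46·19
1 = −46·544 + 143·175
1 = 143·3983 − 1047·544
Thus 544·(-1047) ≡ 1 (mod 3983); reducing, -1047 mod 3983 = 2936.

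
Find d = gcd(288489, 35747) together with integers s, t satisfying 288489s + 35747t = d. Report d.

1

Repeated division:
288489 = 8·35747 + 2513
35747 = 14·2513 + 565
2513 = 4·565 + 253
565 = 2·253 + 59
253 = 4·59 + 17
59 = 3·17 + 8
17 = 2·8 + 1
8 = 8·1 + 0
gcd(288489, 35747) = 1.
Back-substituting:
1 = 17 − 2·8
1 = −2·59 + 7·17
1 = 7·253 − 30·59
1 = −30·565 + 67·253
1 = 67·2513 − 298·565
1 = −298·35747 + 4239·2513
1 = 4239·288489 − 34210·35747
So 1 = (4239)·288489 + (-34210)·35747.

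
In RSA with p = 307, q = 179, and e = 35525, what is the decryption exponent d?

13865

φ(n) = (p−1)(q−1) = 306·178 = 54468.
Need d with 35525·d ≡ 1 (mod 54468). Apply the extended Euclidean algorithm:
54468 = 1·35525 + 18943
35525 = 1·18943 + 16582
18943 = 1·16582 + 2361
16582 = 7·2361 + 55
2361 = 42·55 + 51
55 = 1·51 + 4
51 = 12·4 + 3
4 = 1·3 + 1
3 = 3·1 + 0
Back-substitute:
1 = 4 − 3
1 = −51 + 13·4
1 = 13·55 − 14·51
1 = −14·2361 + 601·55
1 = 601·16582 − 4221·2361
1 = −4221·18943 + 4822·16582
1 = 4822·35525 − 9043·18943
1 = −9043·54468 + 13865·35525
So 35525·13865 ≡ 1 (mod 54468), hence d = 13865.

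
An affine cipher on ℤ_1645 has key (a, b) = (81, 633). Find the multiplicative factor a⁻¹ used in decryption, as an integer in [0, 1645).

gcd(1645, 81) by repeated division:
1645 = 20*81 + 25
81 = 3*25 + 6
25 = 4*6 + 1
6 = 6*1 + 0
Since gcd(81, 1645) = 1, back-substitute to write 1 as a combination:
1 = 25 − 4·6
1 = −4·81 + 13·25
1 = 13·1645 − 264·81
Thus 81·(-264) ≡ 1 (mod 1645); reducing, -264 mod 1645 = 1381.

1381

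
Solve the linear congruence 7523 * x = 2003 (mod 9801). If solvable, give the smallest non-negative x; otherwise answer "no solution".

First find gcd(7523, 9801):
9801 = 1·7523 + 2278
7523 = 3·2278 + 689
2278 = 3·689 + 211
689 = 3·211 + 56
211 = 3·56 + 43
56 = 1·43 + 13
43 = 3·13 + 4
13 = 3·4 + 1
4 = 4·1 + 0
gcd = 1, so a unique solution mod 9801 exists.
Back-substitute for the Bézout coefficients:
1 = 13 − 3·4
1 = −3·43 + 10·13
1 = 10·56 − 13·43
1 = −13·211 + 49·56
1 = 49·689 − 160·211
1 = −160·2278 + 529·689
1 = 529·7523 − 1747·2278
1 = −1747·9801 + 2276·7523
So 7523·(2276) ≡ 1 (mod 9801), giving 7523⁻¹ ≡ 2276.
x ≡ 7523⁻¹·2003 ≡ 2276·2003 ≡ 1363 (mod 9801).

1363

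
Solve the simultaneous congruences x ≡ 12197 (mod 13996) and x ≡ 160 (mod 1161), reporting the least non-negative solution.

Write x = 12197 + 13996·k. Then 13996·k ≡ 160 − 12197 ≡ 734 (mod 1161).
Need 13996⁻¹ mod 1161. Extended Euclid on (1161, 64):
1161 = 18×64 + 9
64 = 7×9 + 1
9 = 9×1 + 0
Back-substitute:
1 = 64 − 7·9
1 = −7·1161 + 127·64
13996⁻¹ ≡ 127 (mod 1161), so k ≡ 127·734 ≡ 338 (mod 1161).
x = 12197 + 13996·338 = 4742845.

4742845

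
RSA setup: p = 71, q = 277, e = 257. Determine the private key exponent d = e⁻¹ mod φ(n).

16313

φ(n) = (p−1)(q−1) = 70·276 = 19320.
Need d with 257·d ≡ 1 (mod 19320). Apply the extended Euclidean algorithm:
19320 = 75*257 + 45
257 = 5*45 + 32
45 = 1*32 + 13
32 = 2*13 + 6
13 = 2*6 + 1
6 = 6*1 + 0
Back-substitute:
1 = 13 − 2·6
1 = −2·32 + 5·13
1 = 5·45 − 7·32
1 = −7·257 + 40·45
1 = 40·19320 − 3007·257
So 257·(-3007) ≡ 1 (mod 19320), hence d ≡ -3007 ≡ 16313 (mod 19320).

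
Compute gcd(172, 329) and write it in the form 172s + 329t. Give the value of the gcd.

Apply Euclid's algorithm to 329 and 172:
329 = 1·172 + 157
172 = 1·157 + 15
157 = 10·15 + 7
15 = 2·7 + 1
7 = 7·1 + 0
gcd(172, 329) = 1.
Working backward:
1 = 15 − 2·7
1 = −2·157 + 21·15
1 = 21·172 − 23·157
1 = −23·329 + 44·172
So 1 = (-23)·329 + (44)·172.

1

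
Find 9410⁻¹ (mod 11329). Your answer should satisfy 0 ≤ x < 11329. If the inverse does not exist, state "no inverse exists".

Extended Euclidean algorithm:
11329 = 1·9410 + 1919
9410 = 4·1919 + 1734
1919 = 1·1734 + 185
1734 = 9·185 + 69
185 = 2·69 + 47
69 = 1·47 + 22
47 = 2·22 + 3
22 = 7·3 + 1
3 = 3·1 + 0
gcd = 1, so the inverse exists. Back-substitute:
1 = 22 − 7·3
1 = −7·47 + 15·22
1 = 15·69 − 22·47
1 = −22·185 + 59·69
1 = 59·1734 − 553·185
1 = −553·1919 + 612·1734
1 = 612·9410 − 3001·1919
1 = −3001·11329 + 3613·9410
So 9410·3613 ≡ 1 (mod 11329).

3613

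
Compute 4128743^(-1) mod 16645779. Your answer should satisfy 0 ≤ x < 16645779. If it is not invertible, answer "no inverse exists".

gcd(16645779, 4128743) by repeated division:
16645779 = 4*4128743 + 130807
4128743 = 31*130807 + 73726
130807 = 1*73726 + 57081
73726 = 1*57081 + 16645
57081 = 3*16645 + 7146
16645 = 2*7146 + 2353
7146 = 3*2353 + 87
2353 = 27*87 + 4
87 = 21*4 + 3
4 = 1*3 + 1
3 = 3*1 + 0
The gcd is 1. Working backward:
1 = 4 − 3
1 = −87 + 22·4
1 = 22·2353 − 595·87
1 = −595·7146 + 1807·2353
1 = 1807·16645 − 4209·7146
1 = −4209·57081 + 14434·16645
1 = 14434·73726 − 18643·57081
1 = −18643·130807 + 33077·73726
1 = 33077·4128743 − 1044030·130807
1 = −1044030·16645779 + 4209197·4128743
So 4128743·4209197 ≡ 1 (mod 16645779).

4209197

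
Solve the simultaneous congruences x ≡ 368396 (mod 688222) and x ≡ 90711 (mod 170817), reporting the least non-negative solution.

Write x = 368396 + 688222·k. Then 688222·k ≡ 90711 − 368396 ≡ 63949 (mod 170817).
Need 688222⁻¹ mod 170817. Extended Euclid on (170817, 4954):
170817 = 34·4954 + 2381
4954 = 2·2381 + 192
2381 = 12·192 + 77
192 = 2·77 + 38
77 = 2·38 + 1
38 = 38·1 + 0
Back-substitute:
1 = 77 − 2·38
1 = −2·192 + 5·77
1 = 5·2381 − 62·192
1 = −62·4954 + 129·2381
1 = 129·170817 − 4448·4954
688222⁻¹ ≡ 166369 (mod 170817), so k ≡ 166369·63949 ≡ 135970 (mod 170817).
x = 368396 + 688222·135970 = 93577913736.

93577913736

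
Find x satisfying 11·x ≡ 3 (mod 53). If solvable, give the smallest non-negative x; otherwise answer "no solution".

34

First find gcd(11, 53):
53 = 4·11 + 9
11 = 1·9 + 2
9 = 4·2 + 1
2 = 2·1 + 0
gcd = 1, so a unique solution mod 53 exists.
Back-substitute for the Bézout coefficients:
1 = 9 − 4·2
1 = −4·11 + 5·9
1 = 5·53 − 24·11
So 11·(-24) ≡ 1 (mod 53), giving 11⁻¹ ≡ 29.
x ≡ 11⁻¹·3 ≡ 29·3 ≡ 34 (mod 53).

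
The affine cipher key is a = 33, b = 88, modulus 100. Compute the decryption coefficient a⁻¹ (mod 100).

97

Run Euclid on (100, 33):
100 = 3*33 + 1
33 = 33*1 + 0
gcd = 1, so the inverse exists. Back-substitute:
1 = 100 − 3·33
Hence 33⁻¹ ≡ -3 ≡ 97 (mod 100).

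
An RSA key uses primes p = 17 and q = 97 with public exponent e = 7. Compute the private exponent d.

φ(n) = (p−1)(q−1) = 16·96 = 1536.
Need d with 7·d ≡ 1 (mod 1536). Apply the extended Euclidean algorithm:
1536 = 219*7 + 3
7 = 2*3 + 1
3 = 3*1 + 0
Back-substitute:
1 = 7 − 2·3
1 = −2·1536 + 439·7
So 7·439 ≡ 1 (mod 1536), hence d = 439.

439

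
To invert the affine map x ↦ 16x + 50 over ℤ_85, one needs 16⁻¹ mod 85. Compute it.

16

Run Euclid on (85, 16):
85 = 5×16 + 5
16 = 3×5 + 1
5 = 5×1 + 0
Since gcd(16, 85) = 1, back-substitute to write 1 as a combination:
1 = 16 − 3·5
1 = −3·85 + 16·16
So 16·16 ≡ 1 (mod 85).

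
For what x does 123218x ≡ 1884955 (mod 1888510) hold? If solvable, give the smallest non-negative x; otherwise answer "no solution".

no solution

gcd(123218, 1888510):
1888510 = 15·123218 + 40240
123218 = 3·40240 + 2498
40240 = 16·2498 + 272
2498 = 9·272 + 50
272 = 5·50 + 22
50 = 2·22 + 6
22 = 3·6 + 4
6 = 1·4 + 2
4 = 2·2 + 0
gcd = 2, but 2 ∤ 1884955, so the congruence has no solution.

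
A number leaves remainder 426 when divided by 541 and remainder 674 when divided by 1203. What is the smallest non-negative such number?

Write x = 426 + 541·k. Then 541·k ≡ 674 − 426 ≡ 248 (mod 1203).
Need 541⁻¹ mod 1203. Extended Euclid on (1203, 541):
1203 = 2·541 + 121
541 = 4·121 + 57
121 = 2·57 + 7
57 = 8·7 + 1
7 = 7·1 + 0
Back-substitute:
1 = 57 − 8·7
1 = −8·121 + 17·57
1 = 17·541 − 76·121
1 = −76·1203 + 169·541
541⁻¹ ≡ 169 (mod 1203), so k ≡ 169·248 ≡ 1010 (mod 1203).
x = 426 + 541·1010 = 546836.

546836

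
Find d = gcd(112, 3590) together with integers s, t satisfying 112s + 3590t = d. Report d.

Apply Euclid's algorithm to 3590 and 112:
3590 = 32*112 + 6
112 = 18*6 + 4
6 = 1*4 + 2
4 = 2*2 + 0
gcd(112, 3590) = 2.
Working backward:
2 = 6 − 4
2 = −112 + 19·6
2 = 19·3590 − 609·112
So 2 = (19)·3590 + (-609)·112.

2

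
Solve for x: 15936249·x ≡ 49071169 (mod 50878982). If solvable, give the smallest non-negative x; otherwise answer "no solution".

3775911

First find gcd(15936249, 50878982):
50878982 = 3*15936249 + 3070235
15936249 = 5*3070235 + 585074
3070235 = 5*585074 + 144865
585074 = 4*144865 + 5614
144865 = 25*5614 + 4515
5614 = 1*4515 + 1099
4515 = 4*1099 + 119
1099 = 9*119 + 28
119 = 4*28 + 7
28 = 4*7 + 0
gcd = 7 and 7 | 49071169, so solutions exist. Divide through by 7: 2276607x ≡ 7010167 (mod 7268426).
Now find 2276607⁻¹ mod 7268426:
7268426 = 3*2276607 + 438605
2276607 = 5*438605 + 83582
438605 = 5*83582 + 20695
83582 = 4*20695 + 802
20695 = 25*802 + 645
802 = 1*645 + 157
645 = 4*157 + 17
157 = 9*17 + 4
17 = 4*4 + 1
4 = 4*1 + 0
Back-substitute:
1 = 17 − 4·4
1 = −4·157 + 37·17
1 = 37·645 − 152·157
1 = −152·802 + 189·645
1 = 189·20695 − 4877·802
1 = −4877·83582 + 19697·20695
1 = 19697·438605 − 103362·83582
1 = −103362·2276607 + 536507·438605
1 = 536507·7268426 − 1712883·2276607
So 2276607·(-1712883) ≡ 1 (mod 7268426), i.e. 2276607⁻¹ ≡ 5555543.
Then x ≡ 5555543·7010167 ≡ 3775911 (mod 7268426); the smallest non-negative solution is x = 3775911.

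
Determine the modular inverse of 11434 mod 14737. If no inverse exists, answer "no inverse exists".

12640

Run Euclid on (14737, 11434):
14737 = 1*11434 + 3303
11434 = 3*3303 + 1525
3303 = 2*1525 + 253
1525 = 6*253 + 7
253 = 36*7 + 1
7 = 7*1 + 0
The gcd is 1. Working backward:
1 = 253 − 36·7
1 = −36·1525 + 217·253
1 = 217·3303 − 470·1525
1 = −470·11434 + 1627·3303
1 = 1627·14737 − 2097·11434
Thus 11434·(-2097) ≡ 1 (mod 14737); reducing, -2097 mod 14737 = 12640.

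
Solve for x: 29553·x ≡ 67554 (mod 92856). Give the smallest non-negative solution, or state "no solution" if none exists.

First find gcd(29553, 92856):
92856 = 3×29553 + 4197
29553 = 7×4197 + 174
4197 = 24×174 + 21
174 = 8×21 + 6
21 = 3×6 + 3
6 = 2×3 + 0
gcd = 3 and 3 | 67554, so solutions exist. Divide through by 3: 9851x ≡ 22518 (mod 30952).
Now find 9851⁻¹ mod 30952:
30952 = 3*9851 + 1399
9851 = 7*1399 + 58
1399 = 24*58 + 7
58 = 8*7 + 2
7 = 3*2 + 1
2 = 2*1 + 0
Back-substitute:
1 = 7 − 3·2
1 = −3·58 + 25·7
1 = 25·1399 − 603·58
1 = −603·9851 + 4246·1399
1 = 4246·30952 − 13341·9851
So 9851·(-13341) ≡ 1 (mod 30952), i.e. 9851⁻¹ ≡ 17611.
Then x ≡ 17611·22518 ≡ 7474 (mod 30952); the smallest non-negative solution is x = 7474.

7474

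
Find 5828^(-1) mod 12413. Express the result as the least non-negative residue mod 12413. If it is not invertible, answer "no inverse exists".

gcd(12413, 5828) by repeated division:
12413 = 2×5828 + 757
5828 = 7×757 + 529
757 = 1×529 + 228
529 = 2×228 + 73
228 = 3×73 + 9
73 = 8×9 + 1
9 = 9×1 + 0
Since gcd(5828, 12413) = 1, back-substitute to write 1 as a combination:
1 = 73 − 8·9
1 = −8·228 + 25·73
1 = 25·529 − 58·228
1 = −58·757 + 83·529
1 = 83·5828 − 639·757
1 = −639·12413 + 1361·5828
So 5828·1361 ≡ 1 (mod 12413).

1361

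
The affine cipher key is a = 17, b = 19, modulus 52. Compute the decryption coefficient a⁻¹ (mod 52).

49

Apply the Euclidean algorithm to 52 and 17:
52 = 3*17 + 1
17 = 17*1 + 0
The gcd is 1. Working backward:
1 = 52 − 3·17
Thus 17·(-3) ≡ 1 (mod 52); reducing, -3 mod 52 = 49.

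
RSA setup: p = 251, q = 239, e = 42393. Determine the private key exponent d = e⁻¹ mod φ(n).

28757

φ(n) = (p−1)(q−1) = 250·238 = 59500.
Need d with 42393·d ≡ 1 (mod 59500). Apply the extended Euclidean algorithm:
59500 = 1×42393 + 17107
42393 = 2×17107 + 8179
17107 = 2×8179 + 749
8179 = 10×749 + 689
749 = 1×689 + 60
689 = 11×60 + 29
60 = 2×29 + 2
29 = 14×2 + 1
2 = 2×1 + 0
Back-substitute:
1 = 29 − 14·2
1 = −14·60 + 29·29
1 = 29·689 − 333·60
1 = −333·749 + 362·689
1 = 362·8179 − 3953·749
1 = −3953·17107 + 8268·8179
1 = 8268·42393 − 20489·17107
1 = −20489·59500 + 28757·42393
So 42393·28757 ≡ 1 (mod 59500), hence d = 28757.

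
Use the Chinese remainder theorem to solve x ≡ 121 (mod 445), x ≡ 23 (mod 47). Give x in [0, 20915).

15251

Write x = 121 + 445·k. Then 445·k ≡ 23 − 121 ≡ 43 (mod 47).
Need 445⁻¹ mod 47. Extended Euclid on (47, 22):
47 = 2*22 + 3
22 = 7*3 + 1
3 = 3*1 + 0
Back-substitute:
1 = 22 − 7·3
1 = −7·47 + 15·22
445⁻¹ ≡ 15 (mod 47), so k ≡ 15·43 ≡ 34 (mod 47).
x = 121 + 445·34 = 15251.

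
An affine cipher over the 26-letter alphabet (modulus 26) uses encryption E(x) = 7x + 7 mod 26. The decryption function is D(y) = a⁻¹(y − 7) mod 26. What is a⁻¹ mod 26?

15

gcd(26, 7) by repeated division:
26 = 3×7 + 5
7 = 1×5 + 2
5 = 2×2 + 1
2 = 2×1 + 0
The gcd is 1. Working backward:
1 = 5 − 2·2
1 = −2·7 + 3·5
1 = 3·26 − 11·7
Thus 7·(-11) ≡ 1 (mod 26); reducing, -11 mod 26 = 15.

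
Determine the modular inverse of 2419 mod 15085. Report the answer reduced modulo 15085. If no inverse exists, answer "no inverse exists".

8269

Apply the Euclidean algorithm to 15085 and 2419:
15085 = 6·2419 + 571
2419 = 4·571 + 135
571 = 4·135 + 31
135 = 4·31 + 11
31 = 2·11 + 9
11 = 1·9 + 2
9 = 4·2 + 1
2 = 2·1 + 0
Since gcd(2419, 15085) = 1, back-substitute to write 1 as a combination:
1 = 9 − 4·2
1 = −4·11 + 5·9
1 = 5·31 − 14·11
1 = −14·135 + 61·31
1 = 61·571 − 258·135
1 = −258·2419 + 1093·571
1 = 1093·15085 − 6816·2419
So 2419·(-6816) ≡ 1 (mod 15085), and -6816 ≡ 8269 (mod 15085).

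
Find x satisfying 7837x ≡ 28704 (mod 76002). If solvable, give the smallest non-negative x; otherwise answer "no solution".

First find gcd(7837, 76002):
76002 = 9·7837 + 5469
7837 = 1·5469 + 2368
5469 = 2·2368 + 733
2368 = 3·733 + 169
733 = 4·169 + 57
169 = 2·57 + 55
57 = 1·55 + 2
55 = 27·2 + 1
2 = 2·1 + 0
gcd = 1, so a unique solution mod 76002 exists.
Back-substitute for the Bézout coefficients:
1 = 55 − 27·2
1 = −27·57 + 28·55
1 = 28·169 − 83·57
1 = −83·733 + 360·169
1 = 360·2368 − 1163·733
1 = −1163·5469 + 2686·2368
1 = 2686·7837 − 3849·5469
1 = −3849·76002 + 37327·7837
So 7837·(37327) ≡ 1 (mod 76002), giving 7837⁻¹ ≡ 37327.
x ≡ 7837⁻¹·28704 ≡ 37327·28704 ≡ 34014 (mod 76002).

34014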